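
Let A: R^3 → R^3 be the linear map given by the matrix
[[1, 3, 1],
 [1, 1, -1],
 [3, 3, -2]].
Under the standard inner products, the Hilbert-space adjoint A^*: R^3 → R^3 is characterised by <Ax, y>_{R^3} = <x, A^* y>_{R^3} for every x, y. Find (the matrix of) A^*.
A^* = A^T =
[[1, 1, 3],
 [3, 1, 3],
 [1, -1, -2]]

For real matrices with standard dot products, the defining identity <Ax, y> = <x, A^* y> gives (Ax)^T y = x^T (A^*) y, i.e. x^T A^T y = x^T (A^*) y. Since this holds for all x, y, we must have A^* = A^T. Therefore
A^* =
[[1, 1, 3],
 [3, 1, 3],
 [1, -1, -2]].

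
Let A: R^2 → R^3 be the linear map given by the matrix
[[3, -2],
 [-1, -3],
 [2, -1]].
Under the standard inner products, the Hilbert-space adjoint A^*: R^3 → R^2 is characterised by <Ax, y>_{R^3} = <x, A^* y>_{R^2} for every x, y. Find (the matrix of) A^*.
A^* = A^T =
[[3, -1, 2],
 [-2, -3, -1]]

For real matrices with standard dot products, the defining identity <Ax, y> = <x, A^* y> gives (Ax)^T y = x^T (A^*) y, i.e. x^T A^T y = x^T (A^*) y. Since this holds for all x, y, we must have A^* = A^T. Therefore
A^* =
[[3, -1, 2],
 [-2, -3, -1]].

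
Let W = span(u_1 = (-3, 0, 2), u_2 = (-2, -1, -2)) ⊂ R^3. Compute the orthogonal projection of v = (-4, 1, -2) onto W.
proj_W(v) = (-404/113, -127/113, -154/113)

Set up U = [u_1 | ... | u_2] ∈ R^(3×2). The projector onto W = col(U) is P = U (U^T U)^(-1) U^T.
Compute U^T U =
  [13, 2]
  [2, 9],
and U^T v = (8, 11).
Solve U^T U · c = U^T v for the coefficients: c = (50/113, 127/113). The projection is proj_W(v) = U c.
Check: (v - proj_W(v)) · u_1 = 0  (should be 0).
Check: (v - proj_W(v)) · u_2 = 0  (should be 0).
Result: proj_W(v) = (-404/113, -127/113, -154/113).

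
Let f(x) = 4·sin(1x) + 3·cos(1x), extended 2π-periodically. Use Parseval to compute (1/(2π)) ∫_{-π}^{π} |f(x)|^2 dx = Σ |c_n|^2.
Σ |c_n|^2 = 25/2

Expand |f|^2 and use orthogonality of {sin(nx), cos(mx)} on [-π, π]:
  ∫_{-π}^{π} sin(nx)^2 dx = π, ∫ cos(mx)^2 dx = π, and cross terms integrate to 0.
So ∫_{-π}^{π} f(x)^2 dx = 4^2 · π + 3^2 · π = (16 + 9)π.
Divide by 2π: (16 + 9)/2 = 25/2.
By Parseval, this equals Σ |c_n|^2.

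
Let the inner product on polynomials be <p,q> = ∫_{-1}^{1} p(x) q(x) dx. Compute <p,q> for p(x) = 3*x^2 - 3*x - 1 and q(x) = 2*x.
<p,q> = -4

Expand the product: p(x)·q(x) = 6*x^3 - 6*x^2 - 2*x.
∫_{-1}^{1} of each monomial x^k gives [2/(k+1) if k even, 0 if k odd]. Integrating term-by-term (or equivalently evaluating the antiderivative F(x) = 3*x^4/2 - 2*x^3 - x^2 at the endpoints):
  F(1) − F(−1) = -3/2 − (5/2) = -4.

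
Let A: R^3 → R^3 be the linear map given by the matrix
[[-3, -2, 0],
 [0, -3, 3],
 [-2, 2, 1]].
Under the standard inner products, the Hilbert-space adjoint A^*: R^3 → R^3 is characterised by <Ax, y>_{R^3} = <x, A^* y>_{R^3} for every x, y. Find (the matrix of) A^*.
A^* = A^T =
[[-3, 0, -2],
 [-2, -3, 2],
 [0, 3, 1]]

For real matrices with standard dot products, the defining identity <Ax, y> = <x, A^* y> gives (Ax)^T y = x^T (A^*) y, i.e. x^T A^T y = x^T (A^*) y. Since this holds for all x, y, we must have A^* = A^T. Therefore
A^* =
[[-3, 0, -2],
 [-2, -3, 2],
 [0, 3, 1]].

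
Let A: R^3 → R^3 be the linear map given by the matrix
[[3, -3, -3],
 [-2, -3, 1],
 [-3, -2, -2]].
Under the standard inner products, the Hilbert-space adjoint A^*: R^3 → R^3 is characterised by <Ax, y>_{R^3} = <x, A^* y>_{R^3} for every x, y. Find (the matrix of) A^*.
A^* = A^T =
[[3, -2, -3],
 [-3, -3, -2],
 [-3, 1, -2]]

For real matrices with standard dot products, the defining identity <Ax, y> = <x, A^* y> gives (Ax)^T y = x^T (A^*) y, i.e. x^T A^T y = x^T (A^*) y. Since this holds for all x, y, we must have A^* = A^T. Therefore
A^* =
[[3, -2, -3],
 [-3, -3, -2],
 [-3, 1, -2]].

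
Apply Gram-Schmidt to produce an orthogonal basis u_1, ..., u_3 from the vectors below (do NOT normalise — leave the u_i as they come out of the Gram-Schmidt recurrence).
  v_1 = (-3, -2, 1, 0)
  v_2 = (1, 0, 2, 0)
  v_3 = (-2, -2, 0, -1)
Orthogonal basis:
  u_1 = (-3, -2, 1, 0)
  u_2 = (11/14, -1/7, 29/14, 0)
  u_3 = (8/23, -14/23, -4/23, -1)

Apply the Gram-Schmidt recurrence
  u_1 = v_1
  u_i = v_i − Σ_{j<i} ((v_i · u_j) / (u_j · u_j)) · u_j.

Step by step this gives:
  u_1 = (-3, -2, 1, 0)
  u_2 = (11/14, -1/7, 29/14, 0)
  u_3 = (8/23, -14/23, -4/23, -1)

Orthogonality check:
  u_2 · u_1 = 0 (should be 0)
  u_3 · u_1 = 0 (should be 0)
  u_3 · u_2 = 0 (should be 0)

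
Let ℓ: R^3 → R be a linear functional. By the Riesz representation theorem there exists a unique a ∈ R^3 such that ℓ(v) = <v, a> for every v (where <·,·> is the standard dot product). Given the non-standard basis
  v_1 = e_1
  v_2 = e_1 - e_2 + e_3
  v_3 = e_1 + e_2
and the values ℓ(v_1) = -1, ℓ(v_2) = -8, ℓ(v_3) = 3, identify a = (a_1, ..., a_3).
a = (-1, 4, -3)

Write a = (a_1, ..., a_3) in the standard basis. For each basis vector v_i, ℓ(v_i) = <v_i, a> is a linear equation in the a_j's. Collect the n equations into a matrix system V a = ℓ, where row i of V is v_i (expressed in the standard basis). Since V is invertible (lower-triangular with 1s on the diagonal, up to permutation), solve by back-substitution:
  V =
[[1, 0, 0],
 [1, -1, 1],
 [1, 1, 0]]
  V a = (-1, -8, 3)
Solving gives a = (-1, 4, -3).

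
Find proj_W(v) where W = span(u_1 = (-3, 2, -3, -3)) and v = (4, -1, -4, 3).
proj_W(v) = (33/31, -22/31, 33/31, 33/31)

Set up U = [u_1 | ... | u_1] ∈ R^(4×1). The projector onto W = col(U) is P = U (U^T U)^(-1) U^T.
Compute U^T U =
  [31],
and U^T v = (-11).
Solve U^T U · c = U^T v for the coefficients: c = (-11/31). The projection is proj_W(v) = U c.
Check: (v - proj_W(v)) · u_1 = 0  (should be 0).
Result: proj_W(v) = (33/31, -22/31, 33/31, 33/31).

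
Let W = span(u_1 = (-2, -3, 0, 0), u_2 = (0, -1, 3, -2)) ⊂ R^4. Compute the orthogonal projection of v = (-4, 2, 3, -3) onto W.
proj_W(v) = (22/173, -130/173, 489/173, -326/173)

Set up U = [u_1 | ... | u_2] ∈ R^(4×2). The projector onto W = col(U) is P = U (U^T U)^(-1) U^T.
Compute U^T U =
  [13, 3]
  [3, 14],
and U^T v = (2, 13).
Solve U^T U · c = U^T v for the coefficients: c = (-11/173, 163/173). The projection is proj_W(v) = U c.
Check: (v - proj_W(v)) · u_1 = 0  (should be 0).
Check: (v - proj_W(v)) · u_2 = 0  (should be 0).
Result: proj_W(v) = (22/173, -130/173, 489/173, -326/173).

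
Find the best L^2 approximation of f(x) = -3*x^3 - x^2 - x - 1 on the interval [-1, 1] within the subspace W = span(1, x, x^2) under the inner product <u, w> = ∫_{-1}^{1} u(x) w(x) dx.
g(x) = -x^2 - 14*x/5 - 1

The best approximation g ∈ W is the orthogonal projection of f onto W. Writing g = a_0 + a_1 x + a_2 x^2, the coefficients solve the normal equations G · a = b where
  G_{ij} = <φ_i, φ_j> and b_i = <f, φ_i>, with φ_0 = 1, φ_1 = x, φ_2 = x^2.
G =
  [2, 0, 2/3]
  [0, 2/3, 0]
  [2/3, 0, 2/5],
b = (-8/3, -28/15, -16/15).
Solving gives a_0 = -1, a_1 = -14/5, a_2 = -1, so
  g(x) = -x^2 - 14*x/5 - 1.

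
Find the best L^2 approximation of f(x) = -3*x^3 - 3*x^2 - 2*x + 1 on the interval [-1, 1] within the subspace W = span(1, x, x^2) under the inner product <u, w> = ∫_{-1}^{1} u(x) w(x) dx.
g(x) = -3*x^2 - 19*x/5 + 1

The best approximation g ∈ W is the orthogonal projection of f onto W. Writing g = a_0 + a_1 x + a_2 x^2, the coefficients solve the normal equations G · a = b where
  G_{ij} = <φ_i, φ_j> and b_i = <f, φ_i>, with φ_0 = 1, φ_1 = x, φ_2 = x^2.
G =
  [2, 0, 2/3]
  [0, 2/3, 0]
  [2/3, 0, 2/5],
b = (0, -38/15, -8/15).
Solving gives a_0 = 1, a_1 = -19/5, a_2 = -3, so
  g(x) = -3*x^2 - 19*x/5 + 1.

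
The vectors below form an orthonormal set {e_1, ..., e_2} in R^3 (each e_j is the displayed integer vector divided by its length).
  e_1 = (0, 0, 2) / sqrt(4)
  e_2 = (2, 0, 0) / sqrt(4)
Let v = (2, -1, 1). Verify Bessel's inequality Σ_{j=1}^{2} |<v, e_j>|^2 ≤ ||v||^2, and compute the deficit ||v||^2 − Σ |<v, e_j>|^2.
Σ |<v, e_j>|^2 = 5; ||v||^2 = 6; deficit = 1

Write each e_j = u_j / sqrt(<u_j, u_j>) where u_j is the displayed integer vector. Then <v, e_j> = <v, u_j> / sqrt(<u_j, u_j>), so |<v, e_j>|^2 = <v, u_j>^2 / <u_j, u_j>.
Coefficients: <v, e_1> = 2/sqrt(4), <v, e_2> = 4/sqrt(4).
Square and sum: Σ |<v, e_j>|^2 = 5.
Compute ||v||^2 = v·v = 6.
Deficit = 6 − 5 = 1 ≥ 0, confirming Bessel's inequality. (The deficit equals ||v − Σ <v,e_j> e_j||^2, the squared distance from v to span{e_j}.)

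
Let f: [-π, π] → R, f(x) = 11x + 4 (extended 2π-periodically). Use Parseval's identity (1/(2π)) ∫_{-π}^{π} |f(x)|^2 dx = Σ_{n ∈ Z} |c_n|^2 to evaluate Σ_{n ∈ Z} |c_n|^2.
Σ |c_n|^2 = 121π^2/3 + 16

Expand and integrate term by term over [-π, π]:
  ∫ (11x)^2 dx = 121·(2π^3/3); ∫ 2·11·(4)·x dx = 0 (odd integrand); ∫ 4^2 dx = 16·2π.
So (1/(2π)) ∫_{-π}^{π} (11x + 4)^2 dx = 121π^2/3 + 16 = 121π^2/3 + 16.
Parseval ⇒ Σ |c_n|^2 = 121π^2/3 + 16.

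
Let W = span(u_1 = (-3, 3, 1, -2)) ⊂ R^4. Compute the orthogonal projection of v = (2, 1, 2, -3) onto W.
proj_W(v) = (-15/23, 15/23, 5/23, -10/23)

Set up U = [u_1 | ... | u_1] ∈ R^(4×1). The projector onto W = col(U) is P = U (U^T U)^(-1) U^T.
Compute U^T U =
  [23],
and U^T v = (5).
Solve U^T U · c = U^T v for the coefficients: c = (5/23). The projection is proj_W(v) = U c.
Check: (v - proj_W(v)) · u_1 = 0  (should be 0).
Result: proj_W(v) = (-15/23, 15/23, 5/23, -10/23).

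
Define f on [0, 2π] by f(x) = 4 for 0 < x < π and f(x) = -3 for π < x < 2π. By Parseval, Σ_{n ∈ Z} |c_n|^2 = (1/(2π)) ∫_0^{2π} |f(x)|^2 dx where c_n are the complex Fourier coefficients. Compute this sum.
Σ |c_n|^2 = 25/2

Parseval equates the L^2 energy of f (normalised by 1/(2π)) with the ℓ^2 sum of its Fourier coefficients: (1/(2π)) ∫_0^{2π} |f|^2 = Σ |c_n|^2.
Compute the left side: (1/(2π)) [∫_0^π 4^2 dx + ∫_π^{2π} (-3)^2 dx] = (1/(2π)) · (16π + 9π) = (16 + 9)/2 = 25/2.
So Σ_{n ∈ Z} |c_n|^2 = 25/2.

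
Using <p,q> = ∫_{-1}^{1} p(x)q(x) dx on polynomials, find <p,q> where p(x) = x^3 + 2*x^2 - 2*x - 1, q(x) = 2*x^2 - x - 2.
<p,q> = 38/15

Expand the product: p(x)·q(x) = 2*x^5 + 3*x^4 - 8*x^3 - 4*x^2 + 5*x + 2.
∫_{-1}^{1} of each monomial x^k gives [2/(k+1) if k even, 0 if k odd]. Integrating term-by-term (or equivalently evaluating the antiderivative F(x) = x^6/3 + 3*x^5/5 - 2*x^4 - 4*x^3/3 + 5*x^2/2 + 2*x at the endpoints):
  F(1) − F(−1) = 21/10 − (-13/30) = 38/15.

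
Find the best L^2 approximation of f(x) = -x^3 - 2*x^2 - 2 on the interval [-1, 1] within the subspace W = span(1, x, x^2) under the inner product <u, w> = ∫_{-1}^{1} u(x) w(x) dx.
g(x) = -2*x^2 - 3*x/5 - 2

The best approximation g ∈ W is the orthogonal projection of f onto W. Writing g = a_0 + a_1 x + a_2 x^2, the coefficients solve the normal equations G · a = b where
  G_{ij} = <φ_i, φ_j> and b_i = <f, φ_i>, with φ_0 = 1, φ_1 = x, φ_2 = x^2.
G =
  [2, 0, 2/3]
  [0, 2/3, 0]
  [2/3, 0, 2/5],
b = (-16/3, -2/5, -32/15).
Solving gives a_0 = -2, a_1 = -3/5, a_2 = -2, so
  g(x) = -2*x^2 - 3*x/5 - 2.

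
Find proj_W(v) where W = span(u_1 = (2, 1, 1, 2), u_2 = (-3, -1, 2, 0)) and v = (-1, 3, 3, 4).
proj_W(v) = (36/115, 78/115, 438/115, 396/115)

Set up U = [u_1 | ... | u_2] ∈ R^(4×2). The projector onto W = col(U) is P = U (U^T U)^(-1) U^T.
Compute U^T U =
  [10, -5]
  [-5, 14],
and U^T v = (12, 6).
Solve U^T U · c = U^T v for the coefficients: c = (198/115, 24/23). The projection is proj_W(v) = U c.
Check: (v - proj_W(v)) · u_1 = 0  (should be 0).
Check: (v - proj_W(v)) · u_2 = 0  (should be 0).
Result: proj_W(v) = (36/115, 78/115, 438/115, 396/115).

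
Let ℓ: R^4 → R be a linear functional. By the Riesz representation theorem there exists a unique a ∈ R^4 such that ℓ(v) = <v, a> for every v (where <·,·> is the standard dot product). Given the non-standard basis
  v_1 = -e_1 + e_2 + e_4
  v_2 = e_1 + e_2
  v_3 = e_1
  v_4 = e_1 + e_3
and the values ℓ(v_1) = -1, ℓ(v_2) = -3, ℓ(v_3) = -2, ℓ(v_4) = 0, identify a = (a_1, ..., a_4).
a = (-2, -1, 2, -2)

Write a = (a_1, ..., a_4) in the standard basis. For each basis vector v_i, ℓ(v_i) = <v_i, a> is a linear equation in the a_j's. Collect the n equations into a matrix system V a = ℓ, where row i of V is v_i (expressed in the standard basis). Since V is invertible (lower-triangular with 1s on the diagonal, up to permutation), solve by back-substitution:
  V =
[[-1, 1, 0, 1],
 [1, 1, 0, 0],
 [1, 0, 0, 0],
 [1, 0, 1, 0]]
  V a = (-1, -3, -2, 0)
Solving gives a = (-2, -1, 2, -2).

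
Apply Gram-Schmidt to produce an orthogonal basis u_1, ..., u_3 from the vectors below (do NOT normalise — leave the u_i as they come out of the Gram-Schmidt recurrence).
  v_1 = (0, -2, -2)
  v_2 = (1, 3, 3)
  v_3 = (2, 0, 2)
Orthogonal basis:
  u_1 = (0, -2, -2)
  u_2 = (1, 0, 0)
  u_3 = (0, -1, 1)

Apply the Gram-Schmidt recurrence
  u_1 = v_1
  u_i = v_i − Σ_{j<i} ((v_i · u_j) / (u_j · u_j)) · u_j.

Step by step this gives:
  u_1 = (0, -2, -2)
  u_2 = (1, 0, 0)
  u_3 = (0, -1, 1)

Orthogonality check:
  u_2 · u_1 = 0 (should be 0)
  u_3 · u_1 = 0 (should be 0)
  u_3 · u_2 = 0 (should be 0)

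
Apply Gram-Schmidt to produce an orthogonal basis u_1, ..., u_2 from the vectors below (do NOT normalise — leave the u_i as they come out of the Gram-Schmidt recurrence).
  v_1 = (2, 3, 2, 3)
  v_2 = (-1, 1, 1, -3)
Orthogonal basis:
  u_1 = (2, 3, 2, 3)
  u_2 = (-7/13, 22/13, 19/13, -30/13)

Apply the Gram-Schmidt recurrence
  u_1 = v_1
  u_i = v_i − Σ_{j<i} ((v_i · u_j) / (u_j · u_j)) · u_j.

Step by step this gives:
  u_1 = (2, 3, 2, 3)
  u_2 = (-7/13, 22/13, 19/13, -30/13)

Orthogonality check:
  u_2 · u_1 = 0 (should be 0)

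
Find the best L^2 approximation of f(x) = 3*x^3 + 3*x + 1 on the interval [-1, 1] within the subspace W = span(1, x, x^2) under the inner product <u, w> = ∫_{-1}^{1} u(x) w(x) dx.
g(x) = 24*x/5 + 1

The best approximation g ∈ W is the orthogonal projection of f onto W. Writing g = a_0 + a_1 x + a_2 x^2, the coefficients solve the normal equations G · a = b where
  G_{ij} = <φ_i, φ_j> and b_i = <f, φ_i>, with φ_0 = 1, φ_1 = x, φ_2 = x^2.
G =
  [2, 0, 2/3]
  [0, 2/3, 0]
  [2/3, 0, 2/5],
b = (2, 16/5, 2/3).
Solving gives a_0 = 1, a_1 = 24/5, a_2 = 0, so
  g(x) = 24*x/5 + 1.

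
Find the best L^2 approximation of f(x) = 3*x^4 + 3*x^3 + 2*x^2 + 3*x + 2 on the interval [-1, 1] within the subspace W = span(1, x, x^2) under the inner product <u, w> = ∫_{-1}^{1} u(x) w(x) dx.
g(x) = 32*x^2/7 + 24*x/5 + 61/35

The best approximation g ∈ W is the orthogonal projection of f onto W. Writing g = a_0 + a_1 x + a_2 x^2, the coefficients solve the normal equations G · a = b where
  G_{ij} = <φ_i, φ_j> and b_i = <f, φ_i>, with φ_0 = 1, φ_1 = x, φ_2 = x^2.
G =
  [2, 0, 2/3]
  [0, 2/3, 0]
  [2/3, 0, 2/5],
b = (98/15, 16/5, 314/105).
Solving gives a_0 = 61/35, a_1 = 24/5, a_2 = 32/7, so
  g(x) = 32*x^2/7 + 24*x/5 + 61/35.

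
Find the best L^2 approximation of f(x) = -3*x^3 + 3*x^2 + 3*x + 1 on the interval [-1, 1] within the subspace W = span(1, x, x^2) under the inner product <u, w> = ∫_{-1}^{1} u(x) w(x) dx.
g(x) = 3*x^2 + 6*x/5 + 1

The best approximation g ∈ W is the orthogonal projection of f onto W. Writing g = a_0 + a_1 x + a_2 x^2, the coefficients solve the normal equations G · a = b where
  G_{ij} = <φ_i, φ_j> and b_i = <f, φ_i>, with φ_0 = 1, φ_1 = x, φ_2 = x^2.
G =
  [2, 0, 2/3]
  [0, 2/3, 0]
  [2/3, 0, 2/5],
b = (4, 4/5, 28/15).
Solving gives a_0 = 1, a_1 = 6/5, a_2 = 3, so
  g(x) = 3*x^2 + 6*x/5 + 1.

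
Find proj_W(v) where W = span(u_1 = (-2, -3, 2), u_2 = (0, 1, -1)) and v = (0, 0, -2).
proj_W(v) = (-4/9, 8/9, -10/9)

Set up U = [u_1 | ... | u_2] ∈ R^(3×2). The projector onto W = col(U) is P = U (U^T U)^(-1) U^T.
Compute U^T U =
  [17, -5]
  [-5, 2],
and U^T v = (-4, 2).
Solve U^T U · c = U^T v for the coefficients: c = (2/9, 14/9). The projection is proj_W(v) = U c.
Check: (v - proj_W(v)) · u_1 = 0  (should be 0).
Check: (v - proj_W(v)) · u_2 = 0  (should be 0).
Result: proj_W(v) = (-4/9, 8/9, -10/9).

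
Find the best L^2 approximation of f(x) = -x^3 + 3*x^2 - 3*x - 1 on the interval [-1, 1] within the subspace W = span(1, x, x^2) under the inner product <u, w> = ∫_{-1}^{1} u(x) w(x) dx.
g(x) = 3*x^2 - 18*x/5 - 1

The best approximation g ∈ W is the orthogonal projection of f onto W. Writing g = a_0 + a_1 x + a_2 x^2, the coefficients solve the normal equations G · a = b where
  G_{ij} = <φ_i, φ_j> and b_i = <f, φ_i>, with φ_0 = 1, φ_1 = x, φ_2 = x^2.
G =
  [2, 0, 2/3]
  [0, 2/3, 0]
  [2/3, 0, 2/5],
b = (0, -12/5, 8/15).
Solving gives a_0 = -1, a_1 = -18/5, a_2 = 3, so
  g(x) = 3*x^2 - 18*x/5 - 1.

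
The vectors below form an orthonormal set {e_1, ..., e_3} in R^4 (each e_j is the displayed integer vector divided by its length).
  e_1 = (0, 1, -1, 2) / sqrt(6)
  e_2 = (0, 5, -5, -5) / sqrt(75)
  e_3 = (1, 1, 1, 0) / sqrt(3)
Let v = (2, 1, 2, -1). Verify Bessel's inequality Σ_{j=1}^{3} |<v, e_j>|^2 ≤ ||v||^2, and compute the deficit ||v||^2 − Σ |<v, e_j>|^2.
Σ |<v, e_j>|^2 = 59/6; ||v||^2 = 10; deficit = 1/6

Write each e_j = u_j / sqrt(<u_j, u_j>) where u_j is the displayed integer vector. Then <v, e_j> = <v, u_j> / sqrt(<u_j, u_j>), so |<v, e_j>|^2 = <v, u_j>^2 / <u_j, u_j>.
Coefficients: <v, e_1> = -3/sqrt(6), <v, e_2> = 0/sqrt(75), <v, e_3> = 5/sqrt(3).
Square and sum: Σ |<v, e_j>|^2 = 59/6.
Compute ||v||^2 = v·v = 10.
Deficit = 10 − 59/6 = 1/6 ≥ 0, confirming Bessel's inequality. (The deficit equals ||v − Σ <v,e_j> e_j||^2, the squared distance from v to span{e_j}.)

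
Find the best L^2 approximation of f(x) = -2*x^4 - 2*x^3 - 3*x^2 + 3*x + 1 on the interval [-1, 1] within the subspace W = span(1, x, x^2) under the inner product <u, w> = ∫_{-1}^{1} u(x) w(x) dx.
g(x) = -33*x^2/7 + 9*x/5 + 41/35

The best approximation g ∈ W is the orthogonal projection of f onto W. Writing g = a_0 + a_1 x + a_2 x^2, the coefficients solve the normal equations G · a = b where
  G_{ij} = <φ_i, φ_j> and b_i = <f, φ_i>, with φ_0 = 1, φ_1 = x, φ_2 = x^2.
G =
  [2, 0, 2/3]
  [0, 2/3, 0]
  [2/3, 0, 2/5],
b = (-4/5, 6/5, -116/105).
Solving gives a_0 = 41/35, a_1 = 9/5, a_2 = -33/7, so
  g(x) = -33*x^2/7 + 9*x/5 + 41/35.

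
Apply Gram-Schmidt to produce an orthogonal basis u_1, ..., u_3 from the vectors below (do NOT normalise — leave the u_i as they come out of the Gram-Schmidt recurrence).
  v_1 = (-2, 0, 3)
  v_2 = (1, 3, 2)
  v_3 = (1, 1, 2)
Orthogonal basis:
  u_1 = (-2, 0, 3)
  u_2 = (21/13, 3, 14/13)
  u_3 = (63/83, -49/83, 42/83)

Apply the Gram-Schmidt recurrence
  u_1 = v_1
  u_i = v_i − Σ_{j<i} ((v_i · u_j) / (u_j · u_j)) · u_j.

Step by step this gives:
  u_1 = (-2, 0, 3)
  u_2 = (21/13, 3, 14/13)
  u_3 = (63/83, -49/83, 42/83)

Orthogonality check:
  u_2 · u_1 = 0 (should be 0)
  u_3 · u_1 = 0 (should be 0)
  u_3 · u_2 = 0 (should be 0)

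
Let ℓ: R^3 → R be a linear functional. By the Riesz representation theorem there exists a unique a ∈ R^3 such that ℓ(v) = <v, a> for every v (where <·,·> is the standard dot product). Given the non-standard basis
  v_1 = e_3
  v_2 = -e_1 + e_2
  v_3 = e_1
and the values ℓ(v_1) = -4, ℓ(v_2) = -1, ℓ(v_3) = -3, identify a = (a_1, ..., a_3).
a = (-3, -4, -4)

Write a = (a_1, ..., a_3) in the standard basis. For each basis vector v_i, ℓ(v_i) = <v_i, a> is a linear equation in the a_j's. Collect the n equations into a matrix system V a = ℓ, where row i of V is v_i (expressed in the standard basis). Since V is invertible (lower-triangular with 1s on the diagonal, up to permutation), solve by back-substitution:
  V =
[[0, 0, 1],
 [-1, 1, 0],
 [1, 0, 0]]
  V a = (-4, -1, -3)
Solving gives a = (-3, -4, -4).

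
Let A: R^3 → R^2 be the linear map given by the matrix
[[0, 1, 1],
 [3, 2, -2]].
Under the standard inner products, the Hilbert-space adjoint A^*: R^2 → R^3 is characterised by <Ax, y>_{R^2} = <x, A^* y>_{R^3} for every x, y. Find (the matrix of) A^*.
A^* = A^T =
[[0, 3],
 [1, 2],
 [1, -2]]

For real matrices with standard dot products, the defining identity <Ax, y> = <x, A^* y> gives (Ax)^T y = x^T (A^*) y, i.e. x^T A^T y = x^T (A^*) y. Since this holds for all x, y, we must have A^* = A^T. Therefore
A^* =
[[0, 3],
 [1, 2],
 [1, -2]].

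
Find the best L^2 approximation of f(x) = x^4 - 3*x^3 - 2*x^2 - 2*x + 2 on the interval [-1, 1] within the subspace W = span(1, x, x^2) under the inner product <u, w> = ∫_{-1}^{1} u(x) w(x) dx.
g(x) = -8*x^2/7 - 19*x/5 + 67/35

The best approximation g ∈ W is the orthogonal projection of f onto W. Writing g = a_0 + a_1 x + a_2 x^2, the coefficients solve the normal equations G · a = b where
  G_{ij} = <φ_i, φ_j> and b_i = <f, φ_i>, with φ_0 = 1, φ_1 = x, φ_2 = x^2.
G =
  [2, 0, 2/3]
  [0, 2/3, 0]
  [2/3, 0, 2/5],
b = (46/15, -38/15, 86/105).
Solving gives a_0 = 67/35, a_1 = -19/5, a_2 = -8/7, so
  g(x) = -8*x^2/7 - 19*x/5 + 67/35.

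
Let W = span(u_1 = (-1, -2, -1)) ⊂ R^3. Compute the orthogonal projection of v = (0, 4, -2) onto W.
proj_W(v) = (1, 2, 1)

Set up U = [u_1 | ... | u_1] ∈ R^(3×1). The projector onto W = col(U) is P = U (U^T U)^(-1) U^T.
Compute U^T U =
  [6],
and U^T v = (-6).
Solve U^T U · c = U^T v for the coefficients: c = (-1). The projection is proj_W(v) = U c.
Check: (v - proj_W(v)) · u_1 = 0  (should be 0).
Result: proj_W(v) = (1, 2, 1).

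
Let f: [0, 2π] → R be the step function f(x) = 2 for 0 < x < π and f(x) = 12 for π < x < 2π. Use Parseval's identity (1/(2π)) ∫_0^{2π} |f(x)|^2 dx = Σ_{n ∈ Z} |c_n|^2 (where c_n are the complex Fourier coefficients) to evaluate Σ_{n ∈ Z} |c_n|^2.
Σ |c_n|^2 = 74

Parseval equates the L^2 energy of f (normalised by 1/(2π)) with the ℓ^2 sum of its Fourier coefficients: (1/(2π)) ∫_0^{2π} |f|^2 = Σ |c_n|^2.
Compute the left side: (1/(2π)) [∫_0^π 2^2 dx + ∫_π^{2π} 12^2 dx] = (1/(2π)) · (4π + 144π) = (4 + 144)/2 = 74.
So Σ_{n ∈ Z} |c_n|^2 = 74.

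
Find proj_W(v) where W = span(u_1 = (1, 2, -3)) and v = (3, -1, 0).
proj_W(v) = (1/14, 1/7, -3/14)

Set up U = [u_1 | ... | u_1] ∈ R^(3×1). The projector onto W = col(U) is P = U (U^T U)^(-1) U^T.
Compute U^T U =
  [14],
and U^T v = (1).
Solve U^T U · c = U^T v for the coefficients: c = (1/14). The projection is proj_W(v) = U c.
Check: (v - proj_W(v)) · u_1 = 0  (should be 0).
Result: proj_W(v) = (1/14, 1/7, -3/14).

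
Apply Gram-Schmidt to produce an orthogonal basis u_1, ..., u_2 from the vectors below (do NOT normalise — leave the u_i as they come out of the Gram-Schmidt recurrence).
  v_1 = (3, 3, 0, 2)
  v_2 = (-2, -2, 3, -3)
Orthogonal basis:
  u_1 = (3, 3, 0, 2)
  u_2 = (5/11, 5/11, 3, -15/11)

Apply the Gram-Schmidt recurrence
  u_1 = v_1
  u_i = v_i − Σ_{j<i} ((v_i · u_j) / (u_j · u_j)) · u_j.

Step by step this gives:
  u_1 = (3, 3, 0, 2)
  u_2 = (5/11, 5/11, 3, -15/11)

Orthogonality check:
  u_2 · u_1 = 0 (should be 0)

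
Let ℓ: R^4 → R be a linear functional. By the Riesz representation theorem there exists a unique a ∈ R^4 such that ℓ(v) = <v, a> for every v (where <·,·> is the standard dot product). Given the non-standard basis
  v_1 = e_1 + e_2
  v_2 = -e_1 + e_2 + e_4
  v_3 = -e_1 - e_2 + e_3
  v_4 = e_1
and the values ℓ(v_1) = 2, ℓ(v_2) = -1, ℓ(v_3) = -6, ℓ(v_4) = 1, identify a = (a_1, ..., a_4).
a = (1, 1, -4, -1)

Write a = (a_1, ..., a_4) in the standard basis. For each basis vector v_i, ℓ(v_i) = <v_i, a> is a linear equation in the a_j's. Collect the n equations into a matrix system V a = ℓ, where row i of V is v_i (expressed in the standard basis). Since V is invertible (lower-triangular with 1s on the diagonal, up to permutation), solve by back-substitution:
  V =
[[1, 1, 0, 0],
 [-1, 1, 0, 1],
 [-1, -1, 1, 0],
 [1, 0, 0, 0]]
  V a = (2, -1, -6, 1)
Solving gives a = (1, 1, -4, -1).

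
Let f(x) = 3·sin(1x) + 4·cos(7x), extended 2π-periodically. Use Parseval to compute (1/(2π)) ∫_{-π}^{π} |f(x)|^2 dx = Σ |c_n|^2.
Σ |c_n|^2 = 25/2

Expand |f|^2 and use orthogonality of {sin(nx), cos(mx)} on [-π, π]:
  ∫_{-π}^{π} sin(nx)^2 dx = π, ∫ cos(mx)^2 dx = π, and cross terms integrate to 0.
So ∫_{-π}^{π} f(x)^2 dx = 3^2 · π + 4^2 · π = (9 + 16)π.
Divide by 2π: (9 + 16)/2 = 25/2.
By Parseval, this equals Σ |c_n|^2.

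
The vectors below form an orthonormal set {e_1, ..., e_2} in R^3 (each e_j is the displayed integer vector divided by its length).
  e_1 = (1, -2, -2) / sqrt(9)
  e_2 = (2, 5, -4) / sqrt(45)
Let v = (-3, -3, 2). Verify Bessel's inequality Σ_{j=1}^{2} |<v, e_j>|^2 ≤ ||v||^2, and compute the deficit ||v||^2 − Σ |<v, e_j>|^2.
Σ |<v, e_j>|^2 = 94/5; ||v||^2 = 22; deficit = 16/5

Write each e_j = u_j / sqrt(<u_j, u_j>) where u_j is the displayed integer vector. Then <v, e_j> = <v, u_j> / sqrt(<u_j, u_j>), so |<v, e_j>|^2 = <v, u_j>^2 / <u_j, u_j>.
Coefficients: <v, e_1> = -1/sqrt(9), <v, e_2> = -29/sqrt(45).
Square and sum: Σ |<v, e_j>|^2 = 94/5.
Compute ||v||^2 = v·v = 22.
Deficit = 22 − 94/5 = 16/5 ≥ 0, confirming Bessel's inequality. (The deficit equals ||v − Σ <v,e_j> e_j||^2, the squared distance from v to span{e_j}.)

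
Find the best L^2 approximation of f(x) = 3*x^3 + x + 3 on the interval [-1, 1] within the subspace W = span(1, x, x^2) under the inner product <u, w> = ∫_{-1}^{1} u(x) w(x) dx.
g(x) = 14*x/5 + 3

The best approximation g ∈ W is the orthogonal projection of f onto W. Writing g = a_0 + a_1 x + a_2 x^2, the coefficients solve the normal equations G · a = b where
  G_{ij} = <φ_i, φ_j> and b_i = <f, φ_i>, with φ_0 = 1, φ_1 = x, φ_2 = x^2.
G =
  [2, 0, 2/3]
  [0, 2/3, 0]
  [2/3, 0, 2/5],
b = (6, 28/15, 2).
Solving gives a_0 = 3, a_1 = 14/5, a_2 = 0, so
  g(x) = 14*x/5 + 3.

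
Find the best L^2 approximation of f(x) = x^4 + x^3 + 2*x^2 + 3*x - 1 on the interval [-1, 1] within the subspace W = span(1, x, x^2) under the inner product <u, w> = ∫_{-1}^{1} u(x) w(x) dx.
g(x) = 20*x^2/7 + 18*x/5 - 38/35

The best approximation g ∈ W is the orthogonal projection of f onto W. Writing g = a_0 + a_1 x + a_2 x^2, the coefficients solve the normal equations G · a = b where
  G_{ij} = <φ_i, φ_j> and b_i = <f, φ_i>, with φ_0 = 1, φ_1 = x, φ_2 = x^2.
G =
  [2, 0, 2/3]
  [0, 2/3, 0]
  [2/3, 0, 2/5],
b = (-4/15, 12/5, 44/105).
Solving gives a_0 = -38/35, a_1 = 18/5, a_2 = 20/7, so
  g(x) = 20*x^2/7 + 18*x/5 - 38/35.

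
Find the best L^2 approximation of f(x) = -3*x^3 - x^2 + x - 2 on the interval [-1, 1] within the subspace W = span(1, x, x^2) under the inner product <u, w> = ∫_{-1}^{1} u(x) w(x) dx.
g(x) = -x^2 - 4*x/5 - 2

The best approximation g ∈ W is the orthogonal projection of f onto W. Writing g = a_0 + a_1 x + a_2 x^2, the coefficients solve the normal equations G · a = b where
  G_{ij} = <φ_i, φ_j> and b_i = <f, φ_i>, with φ_0 = 1, φ_1 = x, φ_2 = x^2.
G =
  [2, 0, 2/3]
  [0, 2/3, 0]
  [2/3, 0, 2/5],
b = (-14/3, -8/15, -26/15).
Solving gives a_0 = -2, a_1 = -4/5, a_2 = -1, so
  g(x) = -x^2 - 4*x/5 - 2.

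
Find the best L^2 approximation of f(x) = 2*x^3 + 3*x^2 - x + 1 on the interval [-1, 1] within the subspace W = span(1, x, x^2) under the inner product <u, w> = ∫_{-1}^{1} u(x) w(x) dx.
g(x) = 3*x^2 + x/5 + 1

The best approximation g ∈ W is the orthogonal projection of f onto W. Writing g = a_0 + a_1 x + a_2 x^2, the coefficients solve the normal equations G · a = b where
  G_{ij} = <φ_i, φ_j> and b_i = <f, φ_i>, with φ_0 = 1, φ_1 = x, φ_2 = x^2.
G =
  [2, 0, 2/3]
  [0, 2/3, 0]
  [2/3, 0, 2/5],
b = (4, 2/15, 28/15).
Solving gives a_0 = 1, a_1 = 1/5, a_2 = 3, so
  g(x) = 3*x^2 + x/5 + 1.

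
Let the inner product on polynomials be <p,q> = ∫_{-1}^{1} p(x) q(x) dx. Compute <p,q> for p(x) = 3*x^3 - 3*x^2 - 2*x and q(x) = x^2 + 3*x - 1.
<p,q> = 2/5

Expand the product: p(x)·q(x) = 3*x^5 + 6*x^4 - 14*x^3 - 3*x^2 + 2*x.
∫_{-1}^{1} of each monomial x^k gives [2/(k+1) if k even, 0 if k odd]. Integrating term-by-term (or equivalently evaluating the antiderivative F(x) = x^6/2 + 6*x^5/5 - 7*x^4/2 - x^3 + x^2 at the endpoints):
  F(1) − F(−1) = -9/5 − (-11/5) = 2/5.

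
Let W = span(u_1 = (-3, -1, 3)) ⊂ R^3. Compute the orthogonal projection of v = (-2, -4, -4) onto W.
proj_W(v) = (6/19, 2/19, -6/19)

Set up U = [u_1 | ... | u_1] ∈ R^(3×1). The projector onto W = col(U) is P = U (U^T U)^(-1) U^T.
Compute U^T U =
  [19],
and U^T v = (-2).
Solve U^T U · c = U^T v for the coefficients: c = (-2/19). The projection is proj_W(v) = U c.
Check: (v - proj_W(v)) · u_1 = 0  (should be 0).
Result: proj_W(v) = (6/19, 2/19, -6/19).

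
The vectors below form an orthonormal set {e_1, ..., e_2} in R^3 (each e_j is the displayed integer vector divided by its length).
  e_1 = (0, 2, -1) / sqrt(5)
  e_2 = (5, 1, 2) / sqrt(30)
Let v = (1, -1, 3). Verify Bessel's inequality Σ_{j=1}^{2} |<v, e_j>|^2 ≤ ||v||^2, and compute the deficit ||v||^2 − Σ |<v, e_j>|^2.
Σ |<v, e_j>|^2 = 25/3; ||v||^2 = 11; deficit = 8/3

Write each e_j = u_j / sqrt(<u_j, u_j>) where u_j is the displayed integer vector. Then <v, e_j> = <v, u_j> / sqrt(<u_j, u_j>), so |<v, e_j>|^2 = <v, u_j>^2 / <u_j, u_j>.
Coefficients: <v, e_1> = -5/sqrt(5), <v, e_2> = 10/sqrt(30).
Square and sum: Σ |<v, e_j>|^2 = 25/3.
Compute ||v||^2 = v·v = 11.
Deficit = 11 − 25/3 = 8/3 ≥ 0, confirming Bessel's inequality. (The deficit equals ||v − Σ <v,e_j> e_j||^2, the squared distance from v to span{e_j}.)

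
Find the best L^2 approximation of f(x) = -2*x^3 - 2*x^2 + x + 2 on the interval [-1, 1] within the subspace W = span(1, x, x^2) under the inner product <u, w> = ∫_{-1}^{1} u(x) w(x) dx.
g(x) = -2*x^2 - x/5 + 2

The best approximation g ∈ W is the orthogonal projection of f onto W. Writing g = a_0 + a_1 x + a_2 x^2, the coefficients solve the normal equations G · a = b where
  G_{ij} = <φ_i, φ_j> and b_i = <f, φ_i>, with φ_0 = 1, φ_1 = x, φ_2 = x^2.
G =
  [2, 0, 2/3]
  [0, 2/3, 0]
  [2/3, 0, 2/5],
b = (8/3, -2/15, 8/15).
Solving gives a_0 = 2, a_1 = -1/5, a_2 = -2, so
  g(x) = -2*x^2 - x/5 + 2.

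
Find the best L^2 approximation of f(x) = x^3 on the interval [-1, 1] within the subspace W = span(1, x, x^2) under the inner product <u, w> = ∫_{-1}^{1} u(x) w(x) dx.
g(x) = 3*x/5

The best approximation g ∈ W is the orthogonal projection of f onto W. Writing g = a_0 + a_1 x + a_2 x^2, the coefficients solve the normal equations G · a = b where
  G_{ij} = <φ_i, φ_j> and b_i = <f, φ_i>, with φ_0 = 1, φ_1 = x, φ_2 = x^2.
G =
  [2, 0, 2/3]
  [0, 2/3, 0]
  [2/3, 0, 2/5],
b = (0, 2/5, 0).
Solving gives a_0 = 0, a_1 = 3/5, a_2 = 0, so
  g(x) = 3*x/5.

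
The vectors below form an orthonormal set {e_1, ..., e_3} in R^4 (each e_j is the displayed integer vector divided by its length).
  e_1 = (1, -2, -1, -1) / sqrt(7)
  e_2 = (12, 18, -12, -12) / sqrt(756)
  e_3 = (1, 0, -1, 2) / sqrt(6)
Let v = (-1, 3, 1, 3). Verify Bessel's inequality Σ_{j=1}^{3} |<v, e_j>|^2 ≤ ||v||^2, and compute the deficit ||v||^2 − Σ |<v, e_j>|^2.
Σ |<v, e_j>|^2 = 20; ||v||^2 = 20; deficit = 0

Write each e_j = u_j / sqrt(<u_j, u_j>) where u_j is the displayed integer vector. Then <v, e_j> = <v, u_j> / sqrt(<u_j, u_j>), so |<v, e_j>|^2 = <v, u_j>^2 / <u_j, u_j>.
Coefficients: <v, e_1> = -11/sqrt(7), <v, e_2> = -6/sqrt(756), <v, e_3> = 4/sqrt(6).
Square and sum: Σ |<v, e_j>|^2 = 20.
Compute ||v||^2 = v·v = 20.
Deficit = 20 − 20 = 0 ≥ 0, confirming Bessel's inequality. (The deficit equals ||v − Σ <v,e_j> e_j||^2, the squared distance from v to span{e_j}.)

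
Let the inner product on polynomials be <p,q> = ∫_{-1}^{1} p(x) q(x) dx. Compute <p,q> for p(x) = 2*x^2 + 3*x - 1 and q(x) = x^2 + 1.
<p,q> = -8/15

Expand the product: p(x)·q(x) = 2*x^4 + 3*x^3 + x^2 + 3*x - 1.
∫_{-1}^{1} of each monomial x^k gives [2/(k+1) if k even, 0 if k odd]. Integrating term-by-term (or equivalently evaluating the antiderivative F(x) = 2*x^5/5 + 3*x^4/4 + x^3/3 + 3*x^2/2 - x at the endpoints):
  F(1) − F(−1) = 119/60 − (151/60) = -8/15.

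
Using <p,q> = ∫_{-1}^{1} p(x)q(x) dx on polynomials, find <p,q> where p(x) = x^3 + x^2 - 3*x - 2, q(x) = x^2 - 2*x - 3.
<p,q> = 184/15

Expand the product: p(x)·q(x) = x^5 - x^4 - 8*x^3 + x^2 + 13*x + 6.
∫_{-1}^{1} of each monomial x^k gives [2/(k+1) if k even, 0 if k odd]. Integrating term-by-term (or equivalently evaluating the antiderivative F(x) = x^6/6 - x^5/5 - 2*x^4 + x^3/3 + 13*x^2/2 + 6*x at the endpoints):
  F(1) − F(−1) = 54/5 − (-22/15) = 184/15.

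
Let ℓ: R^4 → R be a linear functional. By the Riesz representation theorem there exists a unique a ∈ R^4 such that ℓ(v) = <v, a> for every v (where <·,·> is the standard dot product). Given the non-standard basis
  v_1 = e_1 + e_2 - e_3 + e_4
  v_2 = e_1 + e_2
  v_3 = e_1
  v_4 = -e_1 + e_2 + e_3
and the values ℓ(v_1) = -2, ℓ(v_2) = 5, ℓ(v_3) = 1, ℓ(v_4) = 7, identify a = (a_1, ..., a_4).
a = (1, 4, 4, -3)

Write a = (a_1, ..., a_4) in the standard basis. For each basis vector v_i, ℓ(v_i) = <v_i, a> is a linear equation in the a_j's. Collect the n equations into a matrix system V a = ℓ, where row i of V is v_i (expressed in the standard basis). Since V is invertible (lower-triangular with 1s on the diagonal, up to permutation), solve by back-substitution:
  V =
[[1, 1, -1, 1],
 [1, 1, 0, 0],
 [1, 0, 0, 0],
 [-1, 1, 1, 0]]
  V a = (-2, 5, 1, 7)
Solving gives a = (1, 4, 4, -3).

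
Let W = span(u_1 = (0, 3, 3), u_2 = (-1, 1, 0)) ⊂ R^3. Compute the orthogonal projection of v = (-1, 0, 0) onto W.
proj_W(v) = (-2/3, 1/3, -1/3)

Set up U = [u_1 | ... | u_2] ∈ R^(3×2). The projector onto W = col(U) is P = U (U^T U)^(-1) U^T.
Compute U^T U =
  [18, 3]
  [3, 2],
and U^T v = (0, 1).
Solve U^T U · c = U^T v for the coefficients: c = (-1/9, 2/3). The projection is proj_W(v) = U c.
Check: (v - proj_W(v)) · u_1 = 0  (should be 0).
Check: (v - proj_W(v)) · u_2 = 0  (should be 0).
Result: proj_W(v) = (-2/3, 1/3, -1/3).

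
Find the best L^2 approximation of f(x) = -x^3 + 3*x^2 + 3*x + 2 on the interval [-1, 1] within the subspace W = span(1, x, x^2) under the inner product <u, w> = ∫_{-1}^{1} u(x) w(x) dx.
g(x) = 3*x^2 + 12*x/5 + 2

The best approximation g ∈ W is the orthogonal projection of f onto W. Writing g = a_0 + a_1 x + a_2 x^2, the coefficients solve the normal equations G · a = b where
  G_{ij} = <φ_i, φ_j> and b_i = <f, φ_i>, with φ_0 = 1, φ_1 = x, φ_2 = x^2.
G =
  [2, 0, 2/3]
  [0, 2/3, 0]
  [2/3, 0, 2/5],
b = (6, 8/5, 38/15).
Solving gives a_0 = 2, a_1 = 12/5, a_2 = 3, so
  g(x) = 3*x^2 + 12*x/5 + 2.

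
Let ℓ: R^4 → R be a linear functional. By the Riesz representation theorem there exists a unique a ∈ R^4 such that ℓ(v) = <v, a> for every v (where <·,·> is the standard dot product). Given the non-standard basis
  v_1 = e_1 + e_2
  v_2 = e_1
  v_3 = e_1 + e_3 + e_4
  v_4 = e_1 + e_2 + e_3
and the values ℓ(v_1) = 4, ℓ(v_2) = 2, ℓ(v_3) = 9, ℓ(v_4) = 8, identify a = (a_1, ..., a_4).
a = (2, 2, 4, 3)

Write a = (a_1, ..., a_4) in the standard basis. For each basis vector v_i, ℓ(v_i) = <v_i, a> is a linear equation in the a_j's. Collect the n equations into a matrix system V a = ℓ, where row i of V is v_i (expressed in the standard basis). Since V is invertible (lower-triangular with 1s on the diagonal, up to permutation), solve by back-substitution:
  V =
[[1, 1, 0, 0],
 [1, 0, 0, 0],
 [1, 0, 1, 1],
 [1, 1, 1, 0]]
  V a = (4, 2, 9, 8)
Solving gives a = (2, 2, 4, 3).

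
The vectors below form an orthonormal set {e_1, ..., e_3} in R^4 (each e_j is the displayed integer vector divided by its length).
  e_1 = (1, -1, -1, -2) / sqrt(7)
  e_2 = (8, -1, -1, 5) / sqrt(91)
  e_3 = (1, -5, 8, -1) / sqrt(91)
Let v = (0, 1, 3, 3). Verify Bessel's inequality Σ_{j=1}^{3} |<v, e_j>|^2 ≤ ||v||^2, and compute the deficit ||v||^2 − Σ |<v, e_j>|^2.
Σ |<v, e_j>|^2 = 129/7; ||v||^2 = 19; deficit = 4/7

Write each e_j = u_j / sqrt(<u_j, u_j>) where u_j is the displayed integer vector. Then <v, e_j> = <v, u_j> / sqrt(<u_j, u_j>), so |<v, e_j>|^2 = <v, u_j>^2 / <u_j, u_j>.
Coefficients: <v, e_1> = -10/sqrt(7), <v, e_2> = 11/sqrt(91), <v, e_3> = 16/sqrt(91).
Square and sum: Σ |<v, e_j>|^2 = 129/7.
Compute ||v||^2 = v·v = 19.
Deficit = 19 − 129/7 = 4/7 ≥ 0, confirming Bessel's inequality. (The deficit equals ||v − Σ <v,e_j> e_j||^2, the squared distance from v to span{e_j}.)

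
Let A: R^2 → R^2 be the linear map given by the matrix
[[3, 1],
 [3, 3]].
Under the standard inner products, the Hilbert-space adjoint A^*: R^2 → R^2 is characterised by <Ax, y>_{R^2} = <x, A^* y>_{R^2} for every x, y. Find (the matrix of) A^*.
A^* = A^T =
[[3, 3],
 [1, 3]]

For real matrices with standard dot products, the defining identity <Ax, y> = <x, A^* y> gives (Ax)^T y = x^T (A^*) y, i.e. x^T A^T y = x^T (A^*) y. Since this holds for all x, y, we must have A^* = A^T. Therefore
A^* =
[[3, 3],
 [1, 3]].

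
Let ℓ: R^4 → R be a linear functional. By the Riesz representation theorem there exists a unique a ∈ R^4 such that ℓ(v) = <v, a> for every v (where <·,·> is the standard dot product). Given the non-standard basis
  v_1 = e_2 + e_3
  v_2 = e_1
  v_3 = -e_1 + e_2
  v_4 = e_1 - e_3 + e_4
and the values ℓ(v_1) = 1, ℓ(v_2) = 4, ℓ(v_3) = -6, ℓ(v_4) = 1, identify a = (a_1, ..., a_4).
a = (4, -2, 3, 0)

Write a = (a_1, ..., a_4) in the standard basis. For each basis vector v_i, ℓ(v_i) = <v_i, a> is a linear equation in the a_j's. Collect the n equations into a matrix system V a = ℓ, where row i of V is v_i (expressed in the standard basis). Since V is invertible (lower-triangular with 1s on the diagonal, up to permutation), solve by back-substitution:
  V =
[[0, 1, 1, 0],
 [1, 0, 0, 0],
 [-1, 1, 0, 0],
 [1, 0, -1, 1]]
  V a = (1, 4, -6, 1)
Solving gives a = (4, -2, 3, 0).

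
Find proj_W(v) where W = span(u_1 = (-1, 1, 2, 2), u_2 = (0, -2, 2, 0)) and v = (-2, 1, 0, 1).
proj_W(v) = (-11/19, 26/19, 7/19, 22/19)

Set up U = [u_1 | ... | u_2] ∈ R^(4×2). The projector onto W = col(U) is P = U (U^T U)^(-1) U^T.
Compute U^T U =
  [10, 2]
  [2, 8],
and U^T v = (5, -2).
Solve U^T U · c = U^T v for the coefficients: c = (11/19, -15/38). The projection is proj_W(v) = U c.
Check: (v - proj_W(v)) · u_1 = 0  (should be 0).
Check: (v - proj_W(v)) · u_2 = 0  (should be 0).
Result: proj_W(v) = (-11/19, 26/19, 7/19, 22/19).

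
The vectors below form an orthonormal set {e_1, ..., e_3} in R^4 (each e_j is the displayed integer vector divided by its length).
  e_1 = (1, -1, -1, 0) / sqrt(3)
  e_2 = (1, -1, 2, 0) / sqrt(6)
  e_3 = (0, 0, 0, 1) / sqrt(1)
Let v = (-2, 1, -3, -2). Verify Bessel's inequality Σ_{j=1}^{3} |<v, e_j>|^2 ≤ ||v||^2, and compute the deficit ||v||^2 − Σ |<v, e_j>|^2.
Σ |<v, e_j>|^2 = 35/2; ||v||^2 = 18; deficit = 1/2

Write each e_j = u_j / sqrt(<u_j, u_j>) where u_j is the displayed integer vector. Then <v, e_j> = <v, u_j> / sqrt(<u_j, u_j>), so |<v, e_j>|^2 = <v, u_j>^2 / <u_j, u_j>.
Coefficients: <v, e_1> = 0/sqrt(3), <v, e_2> = -9/sqrt(6), <v, e_3> = -2/sqrt(1).
Square and sum: Σ |<v, e_j>|^2 = 35/2.
Compute ||v||^2 = v·v = 18.
Deficit = 18 − 35/2 = 1/2 ≥ 0, confirming Bessel's inequality. (The deficit equals ||v − Σ <v,e_j> e_j||^2, the squared distance from v to span{e_j}.)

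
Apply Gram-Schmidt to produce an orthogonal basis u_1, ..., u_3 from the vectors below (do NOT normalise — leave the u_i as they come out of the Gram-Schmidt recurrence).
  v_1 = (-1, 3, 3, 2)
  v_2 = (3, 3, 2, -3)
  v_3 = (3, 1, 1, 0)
Orthogonal basis:
  u_1 = (-1, 3, 3, 2)
  u_2 = (75/23, 51/23, 28/23, -81/23)
  u_3 = (1128/677, -262/677, 42/677, 894/677)

Apply the Gram-Schmidt recurrence
  u_1 = v_1
  u_i = v_i − Σ_{j<i} ((v_i · u_j) / (u_j · u_j)) · u_j.

Step by step this gives:
  u_1 = (-1, 3, 3, 2)
  u_2 = (75/23, 51/23, 28/23, -81/23)
  u_3 = (1128/677, -262/677, 42/677, 894/677)

Orthogonality check:
  u_2 · u_1 = 0 (should be 0)
  u_3 · u_1 = 0 (should be 0)
  u_3 · u_2 = 0 (should be 0)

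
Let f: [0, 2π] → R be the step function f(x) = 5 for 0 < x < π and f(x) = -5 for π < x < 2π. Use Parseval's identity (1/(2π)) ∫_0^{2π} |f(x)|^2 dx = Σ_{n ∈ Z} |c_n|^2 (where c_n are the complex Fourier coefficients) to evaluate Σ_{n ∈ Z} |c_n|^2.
Σ |c_n|^2 = 25

Parseval equates the L^2 energy of f (normalised by 1/(2π)) with the ℓ^2 sum of its Fourier coefficients: (1/(2π)) ∫_0^{2π} |f|^2 = Σ |c_n|^2.
Compute the left side: (1/(2π)) [∫_0^π 5^2 dx + ∫_π^{2π} (-5)^2 dx] = (1/(2π)) · (25π + 25π) = (25 + 25)/2 = 25.
So Σ_{n ∈ Z} |c_n|^2 = 25.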